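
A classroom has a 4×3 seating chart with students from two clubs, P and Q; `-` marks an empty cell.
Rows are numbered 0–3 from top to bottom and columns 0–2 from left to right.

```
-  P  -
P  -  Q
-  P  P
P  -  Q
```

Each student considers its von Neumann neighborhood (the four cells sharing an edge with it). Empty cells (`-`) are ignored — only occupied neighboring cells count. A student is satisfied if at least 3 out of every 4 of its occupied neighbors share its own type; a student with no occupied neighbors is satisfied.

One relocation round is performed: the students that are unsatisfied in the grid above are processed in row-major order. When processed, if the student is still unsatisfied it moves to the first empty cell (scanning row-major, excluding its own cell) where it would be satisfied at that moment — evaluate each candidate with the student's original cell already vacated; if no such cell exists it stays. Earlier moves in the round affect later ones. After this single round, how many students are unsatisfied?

Initially unsatisfied (in order): (1,2), (2,2), (3,2).
  (1,2): no empty cell satisfies it; stays.
  (2,2) → (0,0).
  (3,2): now satisfied by earlier moves; stays.
Resulting grid:
P P -
P - Q
- P -
P - Q
All satisfied now.

0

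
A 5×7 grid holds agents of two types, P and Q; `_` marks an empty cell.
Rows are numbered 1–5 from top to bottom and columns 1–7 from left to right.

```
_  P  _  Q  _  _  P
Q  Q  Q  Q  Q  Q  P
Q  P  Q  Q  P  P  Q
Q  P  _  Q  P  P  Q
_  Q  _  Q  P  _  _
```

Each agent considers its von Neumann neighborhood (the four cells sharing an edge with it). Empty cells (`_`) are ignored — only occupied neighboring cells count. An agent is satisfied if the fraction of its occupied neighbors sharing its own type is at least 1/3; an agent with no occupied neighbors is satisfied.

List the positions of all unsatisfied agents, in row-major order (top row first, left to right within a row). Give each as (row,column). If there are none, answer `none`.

(1,2), (3,2), (5,2)

Row 1: (1,2)P 0/1 ✗ · (1,4)Q 1/1 ✓ · (1,7)P 1/1 ✓
Row 2: (2,1)Q 2/2 ✓ · (2,2)Q 2/4 ✓ · (2,3)Q 3/3 ✓ · (2,4)Q 4/4 ✓ · (2,5)Q 2/3 ✓ · (2,6)Q 1/3 ✓ · (2,7)P 1/3 ✓
Row 3: (3,1)Q 2/3 ✓ · (3,2)P 1/4 ✗ · (3,3)Q 2/3 ✓ · (3,4)Q 3/4 ✓ · (3,5)P 2/4 ✓ · (3,6)P 2/4 ✓ · (3,7)Q 1/3 ✓
Row 4: (4,1)Q 1/2 ✓ · (4,2)P 1/3 ✓ · (4,4)Q 2/3 ✓ · (4,5)P 3/4 ✓ · (4,6)P 2/3 ✓ · (4,7)Q 1/2 ✓
Row 5: (5,2)Q 0/1 ✗ · (5,4)Q 1/2 ✓ · (5,5)P 1/2 ✓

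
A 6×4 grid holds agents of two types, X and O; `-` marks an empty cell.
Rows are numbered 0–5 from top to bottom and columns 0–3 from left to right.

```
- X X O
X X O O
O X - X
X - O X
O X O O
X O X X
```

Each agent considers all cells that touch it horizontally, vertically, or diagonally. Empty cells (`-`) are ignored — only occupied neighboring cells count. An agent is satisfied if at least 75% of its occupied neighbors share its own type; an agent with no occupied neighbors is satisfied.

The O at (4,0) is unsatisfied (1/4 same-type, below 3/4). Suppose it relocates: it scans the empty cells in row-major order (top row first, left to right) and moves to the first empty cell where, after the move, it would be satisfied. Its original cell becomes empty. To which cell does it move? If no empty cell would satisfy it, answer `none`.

Vacating (4,0). Empty cells in order:
  (0,0): 0/3 same-type → still unsatisfied.
  (2,2): 3/7 same-type → still unsatisfied.
  (3,1): 3/6 same-type → still unsatisfied.

none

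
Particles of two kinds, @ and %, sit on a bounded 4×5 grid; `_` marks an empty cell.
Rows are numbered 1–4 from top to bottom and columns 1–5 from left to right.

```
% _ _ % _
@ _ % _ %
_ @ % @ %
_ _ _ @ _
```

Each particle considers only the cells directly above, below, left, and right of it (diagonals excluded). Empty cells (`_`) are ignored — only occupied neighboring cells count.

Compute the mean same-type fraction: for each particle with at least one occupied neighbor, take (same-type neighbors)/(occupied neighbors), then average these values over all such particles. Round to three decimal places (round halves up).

(1,1)% 0/1
(1,4)% — no occupied neighbors
(2,1)@ 0/1
(2,3)% 1/1
(2,5)% 1/1
(3,2)@ 0/1
(3,3)% 1/3
(3,4)@ 1/3
(3,5)% 1/2
(4,4)@ 1/1
Sum over 9 particles: 0/1 + 0/1 + 1/1 + 1/1 + 0/1 + 1/3 + 1/3 + 1/2 + 1/1 = 25/6; mean = 25/6 ÷ 9 = 25/54 = 0.462962… → 0.463.

0.463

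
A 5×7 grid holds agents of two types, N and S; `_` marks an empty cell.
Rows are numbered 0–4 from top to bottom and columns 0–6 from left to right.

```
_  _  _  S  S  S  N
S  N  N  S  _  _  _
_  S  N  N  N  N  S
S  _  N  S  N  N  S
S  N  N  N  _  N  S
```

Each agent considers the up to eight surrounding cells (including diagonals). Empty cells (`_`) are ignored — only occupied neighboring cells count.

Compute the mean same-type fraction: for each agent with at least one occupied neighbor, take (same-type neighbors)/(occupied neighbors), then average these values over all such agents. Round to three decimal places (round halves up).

0.529

(0,3)S 2/3
(0,4)S 3/3
(0,5)S 1/2
(0,6)N 0/1
(1,0)S 1/2
(1,1)N 2/4
(1,2)N 3/6
(1,3)S 2/6
(2,1)S 2/6
(2,2)N 4/7
(2,3)N 5/7
(2,4)N 4/6
(2,5)N 3/5
(2,6)S 1/3
(3,0)S 2/3
(3,2)N 5/7
(3,3)S 0/7
(3,4)N 6/7
(3,5)N 4/7
(3,6)S 2/5
(4,0)S 1/2
(4,1)N 2/4
(4,2)N 3/4
(4,3)N 3/4
(4,5)N 2/4
(4,6)S 1/3
Sum over 26 agents: 2/3 + 3/3 + 1/2 + 0/1 + 1/2 + 2/4 + 3/6 + 2/6 + 2/6 + 4/7 + 5/7 + 4/6 + 3/5 + 1/3 + 2/3 + 5/7 + 0/7 + 6/7 + 4/7 + 2/5 + 1/2 + 2/4 + 3/4 + 3/4 + 2/4 + 1/3 = 289/21; mean = 289/21 ÷ 26 = 289/546 = 0.529304… → 0.529.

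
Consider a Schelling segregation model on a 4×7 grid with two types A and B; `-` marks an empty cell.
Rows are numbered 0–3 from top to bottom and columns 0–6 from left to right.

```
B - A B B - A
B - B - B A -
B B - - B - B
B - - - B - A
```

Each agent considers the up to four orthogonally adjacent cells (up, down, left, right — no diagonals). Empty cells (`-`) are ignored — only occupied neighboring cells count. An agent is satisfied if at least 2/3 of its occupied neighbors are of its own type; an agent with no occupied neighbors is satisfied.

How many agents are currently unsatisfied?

6

(0,0)B 1/1 satisfied
(0,2)A 0/2 not
(0,3)B 1/2 not
(0,4)B 2/2 satisfied
(0,6)A 0/0 satisfied
(1,0)B 2/2 satisfied
(1,2)B 0/1 not
(1,4)B 2/3 satisfied
(1,5)A 0/1 not
(2,0)B 3/3 satisfied
(2,1)B 1/1 satisfied
(2,4)B 2/2 satisfied
(2,6)B 0/1 not
(3,0)B 1/1 satisfied
(3,4)B 1/1 satisfied
(3,6)A 0/1 not
Unsatisfied: (0,2), (0,3), (1,2), (1,5), (2,6), (3,6) — 6 in total.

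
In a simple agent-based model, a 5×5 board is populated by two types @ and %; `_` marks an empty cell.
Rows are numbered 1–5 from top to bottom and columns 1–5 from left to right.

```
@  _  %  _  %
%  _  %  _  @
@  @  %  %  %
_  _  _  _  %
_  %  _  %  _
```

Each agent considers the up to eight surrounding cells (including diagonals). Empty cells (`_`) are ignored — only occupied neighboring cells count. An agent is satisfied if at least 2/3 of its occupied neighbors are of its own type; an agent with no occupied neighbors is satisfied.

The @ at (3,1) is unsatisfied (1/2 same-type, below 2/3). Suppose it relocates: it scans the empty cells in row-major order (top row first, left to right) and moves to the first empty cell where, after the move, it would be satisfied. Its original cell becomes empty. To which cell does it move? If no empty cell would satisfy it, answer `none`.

Vacating (3,1). Empty cells in order:
  (1,2): 1/4 same-type → still unsatisfied.
  (1,4): 1/4 same-type → still unsatisfied.
  (2,2): 2/6 same-type → still unsatisfied.
  (2,4): 1/7 same-type → still unsatisfied.
  (4,1): 1/2 same-type → still unsatisfied.
  (4,2): 1/3 same-type → still unsatisfied.
  (4,3): 1/5 same-type → still unsatisfied.
  (4,4): 0/5 same-type → still unsatisfied.
  (5,1): 0/1 same-type → still unsatisfied.
  (5,3): 0/2 same-type → still unsatisfied.
  (5,5): 0/2 same-type → still unsatisfied.

none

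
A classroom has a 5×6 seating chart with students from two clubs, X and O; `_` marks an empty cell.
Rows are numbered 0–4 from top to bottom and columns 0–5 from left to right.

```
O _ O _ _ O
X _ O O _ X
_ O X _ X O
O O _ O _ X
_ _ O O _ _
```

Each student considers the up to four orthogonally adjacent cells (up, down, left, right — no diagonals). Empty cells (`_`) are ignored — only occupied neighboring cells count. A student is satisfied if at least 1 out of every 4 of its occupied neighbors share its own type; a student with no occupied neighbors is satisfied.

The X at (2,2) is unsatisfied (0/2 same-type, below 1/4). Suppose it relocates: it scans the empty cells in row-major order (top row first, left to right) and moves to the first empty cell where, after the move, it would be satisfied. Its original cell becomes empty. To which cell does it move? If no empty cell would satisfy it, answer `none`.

(1,1)

Vacating (2,2). Empty cells in order:
  (0,1): 0/2 same-type → still unsatisfied.
  (0,3): 0/2 same-type → still unsatisfied.
  (0,4): 0/1 same-type → still unsatisfied.
  (1,1): 1/3 same-type → satisfied — stop here.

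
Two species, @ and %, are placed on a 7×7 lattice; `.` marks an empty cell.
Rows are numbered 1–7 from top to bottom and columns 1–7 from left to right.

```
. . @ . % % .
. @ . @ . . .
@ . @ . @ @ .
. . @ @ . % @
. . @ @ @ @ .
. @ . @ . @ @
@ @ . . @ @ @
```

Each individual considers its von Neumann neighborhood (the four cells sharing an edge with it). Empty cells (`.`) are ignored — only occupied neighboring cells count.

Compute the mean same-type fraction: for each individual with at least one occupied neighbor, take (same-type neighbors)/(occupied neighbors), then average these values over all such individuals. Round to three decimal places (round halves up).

0.871

(1,3)@ — no occupied neighbors
(1,5)% 1/1
(1,6)% 1/1
(2,2)@ — no occupied neighbors
(2,4)@ — no occupied neighbors
(3,1)@ — no occupied neighbors
(3,3)@ 1/1
(3,5)@ 1/1
(3,6)@ 1/2
(4,3)@ 3/3
(4,4)@ 2/2
(4,6)% 0/3
(4,7)@ 0/1
(5,3)@ 2/2
(5,4)@ 4/4
(5,5)@ 2/2
(5,6)@ 2/3
(6,2)@ 1/1
(6,4)@ 1/1
(6,6)@ 3/3
(6,7)@ 2/2
(7,1)@ 1/1
(7,2)@ 2/2
(7,5)@ 1/1
(7,6)@ 3/3
(7,7)@ 2/2
Sum over 22 individuals: 1/1 + 1/1 + 1/1 + 1/1 + 1/2 + 3/3 + 2/2 + 0/3 + 0/1 + 2/2 + 4/4 + 2/2 + 2/3 + 1/1 + 1/1 + 3/3 + 2/2 + 1/1 + 2/2 + 1/1 + 3/3 + 2/2 = 115/6; mean = 115/6 ÷ 22 = 115/132 = 0.871212… → 0.871.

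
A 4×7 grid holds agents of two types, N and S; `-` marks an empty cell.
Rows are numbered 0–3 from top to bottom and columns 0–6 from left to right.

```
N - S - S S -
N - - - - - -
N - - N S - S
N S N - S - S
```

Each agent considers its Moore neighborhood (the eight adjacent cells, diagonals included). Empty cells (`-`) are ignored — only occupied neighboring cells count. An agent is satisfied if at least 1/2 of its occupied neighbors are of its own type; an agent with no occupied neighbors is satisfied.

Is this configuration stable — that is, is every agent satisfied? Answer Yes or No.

No

(0,0)N 1/1 ✓
(0,2)S 0/0 ✓
(0,4)S 1/1 ✓
(0,5)S 1/1 ✓
(1,0)N 2/2 ✓
(2,0)N 2/3 ✓
(2,3)N 1/3 ✗
(2,4)S 1/2 ✓
(2,6)S 1/1 ✓
(3,0)N 1/2 ✓
(3,1)S 0/3 ✗
(3,2)N 1/2 ✓
(3,4)S 1/2 ✓
(3,6)S 1/1 ✓
For instance (2,3) has only 1/3 same-type neighbors, below 1/2.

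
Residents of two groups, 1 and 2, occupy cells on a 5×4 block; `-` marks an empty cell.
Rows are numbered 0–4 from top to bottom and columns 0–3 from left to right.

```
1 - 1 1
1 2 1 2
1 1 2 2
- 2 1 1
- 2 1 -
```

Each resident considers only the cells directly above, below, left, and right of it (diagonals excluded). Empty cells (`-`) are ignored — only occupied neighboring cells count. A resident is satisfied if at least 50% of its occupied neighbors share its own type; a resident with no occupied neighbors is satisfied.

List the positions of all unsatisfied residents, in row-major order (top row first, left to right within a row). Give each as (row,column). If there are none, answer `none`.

Row 0: (0,0)1 1/1 satisfied · (0,2)1 2/2 satisfied · (0,3)1 1/2 satisfied
Row 1: (1,0)1 2/3 satisfied · (1,1)2 0/3 not · (1,2)1 1/4 not · (1,3)2 1/3 not
Row 2: (2,0)1 2/2 satisfied · (2,1)1 1/4 not · (2,2)2 1/4 not · (2,3)2 2/3 satisfied
Row 3: (3,1)2 1/3 not · (3,2)1 2/4 satisfied · (3,3)1 1/2 satisfied
Row 4: (4,1)2 1/2 satisfied · (4,2)1 1/2 satisfied

(1,1), (1,2), (1,3), (2,1), (2,2), (3,1)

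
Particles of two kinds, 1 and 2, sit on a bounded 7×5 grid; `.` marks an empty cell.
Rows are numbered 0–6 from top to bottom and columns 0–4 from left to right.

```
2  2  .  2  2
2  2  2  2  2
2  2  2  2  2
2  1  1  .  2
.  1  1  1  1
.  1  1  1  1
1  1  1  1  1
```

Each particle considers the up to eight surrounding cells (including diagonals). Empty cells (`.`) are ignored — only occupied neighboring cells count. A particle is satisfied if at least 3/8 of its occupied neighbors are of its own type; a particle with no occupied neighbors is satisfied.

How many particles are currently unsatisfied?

Row 0: (0,0)2 3/3 ok · (0,1)2 4/4 ok · (0,3)2 4/4 ok · (0,4)2 3/3 ok
Row 1: (1,0)2 5/5 ok · (1,1)2 7/7 ok · (1,2)2 7/7 ok · (1,3)2 7/7 ok · (1,4)2 5/5 ok
Row 2: (2,0)2 4/5 ok · (2,1)2 6/8 ok · (2,2)2 5/7 ok · (2,3)2 6/7 ok · (2,4)2 4/4 ok
Row 3: (3,0)2 2/4 ok · (3,1)1 3/7 ok · (3,2)1 4/7 ok · (3,4)2 2/4 ok
Row 4: (4,1)1 5/6 ok · (4,2)1 7/7 ok · (4,3)1 6/7 ok · (4,4)1 3/4 ok
Row 5: (5,1)1 6/6 ok · (5,2)1 8/8 ok · (5,3)1 8/8 ok · (5,4)1 5/5 ok
Row 6: (6,0)1 2/2 ok · (6,1)1 4/4 ok · (6,2)1 5/5 ok · (6,3)1 5/5 ok · (6,4)1 3/3 ok
Every one meets the threshold.

0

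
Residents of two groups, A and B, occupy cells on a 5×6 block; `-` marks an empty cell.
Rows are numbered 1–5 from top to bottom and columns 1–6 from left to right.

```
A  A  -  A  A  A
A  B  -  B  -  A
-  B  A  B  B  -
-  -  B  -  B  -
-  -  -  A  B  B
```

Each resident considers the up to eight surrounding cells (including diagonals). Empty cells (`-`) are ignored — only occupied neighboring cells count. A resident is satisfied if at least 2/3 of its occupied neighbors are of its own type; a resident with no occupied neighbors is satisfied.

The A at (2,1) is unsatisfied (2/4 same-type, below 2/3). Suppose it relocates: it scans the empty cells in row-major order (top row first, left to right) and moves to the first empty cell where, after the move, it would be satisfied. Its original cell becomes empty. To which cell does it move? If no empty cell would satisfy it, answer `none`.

Vacating (2,1). Empty cells in order:
  (1,3): 2/4 same-type → still unsatisfied.
  (2,3): 3/7 same-type → still unsatisfied.
  (2,5): 4/7 same-type → still unsatisfied.
  (3,1): 0/2 same-type → still unsatisfied.
  (3,6): 1/3 same-type → still unsatisfied.
  (4,1): 0/1 same-type → still unsatisfied.
  (4,2): 1/3 same-type → still unsatisfied.
  (4,4): 2/7 same-type → still unsatisfied.
  (4,6): 0/4 same-type → still unsatisfied.
  (5,1): 0/0 same-type → satisfied — stop here.

(5,1)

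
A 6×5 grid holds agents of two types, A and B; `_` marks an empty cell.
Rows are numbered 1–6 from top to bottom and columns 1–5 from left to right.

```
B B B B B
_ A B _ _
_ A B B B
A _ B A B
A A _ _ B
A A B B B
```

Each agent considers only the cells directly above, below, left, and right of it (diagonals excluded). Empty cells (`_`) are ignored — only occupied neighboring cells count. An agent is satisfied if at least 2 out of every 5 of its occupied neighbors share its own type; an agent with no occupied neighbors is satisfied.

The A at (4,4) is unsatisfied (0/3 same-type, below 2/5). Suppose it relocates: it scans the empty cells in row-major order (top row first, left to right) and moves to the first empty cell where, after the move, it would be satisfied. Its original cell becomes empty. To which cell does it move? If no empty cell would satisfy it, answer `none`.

(2,1)

Vacating (4,4). Empty cells in order:
  (2,1): 1/2 same-type → satisfied — stop here.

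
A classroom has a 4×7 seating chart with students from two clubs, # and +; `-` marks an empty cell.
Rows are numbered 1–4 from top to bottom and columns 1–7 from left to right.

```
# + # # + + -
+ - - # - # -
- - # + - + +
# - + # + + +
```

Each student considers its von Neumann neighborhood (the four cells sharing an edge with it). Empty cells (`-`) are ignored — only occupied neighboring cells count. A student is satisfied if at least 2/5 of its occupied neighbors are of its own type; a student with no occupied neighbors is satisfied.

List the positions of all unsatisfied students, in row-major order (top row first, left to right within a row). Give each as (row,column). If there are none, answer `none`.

(1,1), (1,2), (2,1), (2,6), (3,3), (3,4), (4,3), (4,4)

(1,1)# 0/2 ✗
(1,2)+ 0/2 ✗
(1,3)# 1/2 ✓
(1,4)# 2/3 ✓
(1,5)+ 1/2 ✓
(1,6)+ 1/2 ✓
(2,1)+ 0/1 ✗
(2,4)# 1/2 ✓
(2,6)# 0/2 ✗
(3,3)# 0/2 ✗
(3,4)+ 0/3 ✗
(3,6)+ 2/3 ✓
(3,7)+ 2/2 ✓
(4,1)# 0/0 ✓
(4,3)+ 0/2 ✗
(4,4)# 0/3 ✗
(4,5)+ 1/2 ✓
(4,6)+ 3/3 ✓
(4,7)+ 2/2 ✓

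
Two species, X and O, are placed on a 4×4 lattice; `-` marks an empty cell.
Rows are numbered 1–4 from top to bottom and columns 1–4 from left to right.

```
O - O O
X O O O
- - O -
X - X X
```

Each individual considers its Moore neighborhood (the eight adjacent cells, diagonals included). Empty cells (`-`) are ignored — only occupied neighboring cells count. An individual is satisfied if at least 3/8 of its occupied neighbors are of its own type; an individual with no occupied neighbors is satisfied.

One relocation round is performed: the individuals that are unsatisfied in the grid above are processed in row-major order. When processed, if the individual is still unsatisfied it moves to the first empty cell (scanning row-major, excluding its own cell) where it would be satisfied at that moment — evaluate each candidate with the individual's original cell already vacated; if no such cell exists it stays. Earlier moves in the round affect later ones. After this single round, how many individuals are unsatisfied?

0

Initially unsatisfied (in order): (2,1).
  (2,1) → (3,1).
Resulting grid:
O - O O
- O O O
X - O -
X - X X
All satisfied now.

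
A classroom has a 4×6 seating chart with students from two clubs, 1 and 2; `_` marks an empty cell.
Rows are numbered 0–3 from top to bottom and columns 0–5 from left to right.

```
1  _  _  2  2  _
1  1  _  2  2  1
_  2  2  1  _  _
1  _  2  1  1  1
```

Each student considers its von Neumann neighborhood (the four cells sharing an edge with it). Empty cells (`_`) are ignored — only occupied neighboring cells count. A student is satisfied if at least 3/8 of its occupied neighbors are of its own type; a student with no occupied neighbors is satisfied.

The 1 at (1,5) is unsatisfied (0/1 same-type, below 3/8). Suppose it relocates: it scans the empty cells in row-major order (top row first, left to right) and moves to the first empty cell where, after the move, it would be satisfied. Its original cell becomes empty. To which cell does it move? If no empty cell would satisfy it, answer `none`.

(0,1)

Vacating (1,5). Empty cells in order:
  (0,1): 2/2 same-type → satisfied — stop here.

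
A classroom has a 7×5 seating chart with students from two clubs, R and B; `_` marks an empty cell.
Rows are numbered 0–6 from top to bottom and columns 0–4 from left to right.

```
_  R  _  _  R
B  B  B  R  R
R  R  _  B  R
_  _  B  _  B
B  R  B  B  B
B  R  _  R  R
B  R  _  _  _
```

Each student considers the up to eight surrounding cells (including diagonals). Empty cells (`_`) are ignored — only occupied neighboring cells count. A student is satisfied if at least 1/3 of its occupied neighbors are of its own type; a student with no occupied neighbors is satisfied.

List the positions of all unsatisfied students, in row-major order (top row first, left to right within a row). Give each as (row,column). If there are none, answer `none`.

(0,1)R 0/3 unhappy
(0,4)R 2/2 ok
(1,0)B 1/4 unhappy
(1,1)B 2/5 ok
(1,2)B 2/5 ok
(1,3)R 3/5 ok
(1,4)R 3/4 ok
(2,0)R 1/3 ok
(2,1)R 1/5 unhappy
(2,3)B 3/6 ok
(2,4)R 2/4 ok
(3,2)B 3/5 ok
(3,4)B 3/4 ok
(4,0)B 1/3 ok
(4,1)R 1/5 unhappy
(4,2)B 2/5 ok
(4,3)B 4/6 ok
(4,4)B 2/4 ok
(5,0)B 2/5 ok
(5,1)R 2/6 ok
(5,3)R 1/4 unhappy
(5,4)R 1/3 ok
(6,0)B 1/3 ok
(6,1)R 1/3 ok

(0,1), (1,0), (2,1), (4,1), (5,3)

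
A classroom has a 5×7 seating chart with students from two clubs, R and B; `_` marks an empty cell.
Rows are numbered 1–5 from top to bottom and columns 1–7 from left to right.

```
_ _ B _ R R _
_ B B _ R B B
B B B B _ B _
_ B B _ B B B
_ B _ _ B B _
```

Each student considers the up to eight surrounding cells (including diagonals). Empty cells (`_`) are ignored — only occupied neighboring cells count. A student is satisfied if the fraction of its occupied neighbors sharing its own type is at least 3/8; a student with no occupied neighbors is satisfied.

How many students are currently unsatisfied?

(1,3)B 2/2 ✓
(1,5)R 2/3 ✓
(1,6)R 2/4 ✓
(2,2)B 5/5 ✓
(2,3)B 5/5 ✓
(2,5)R 2/5 ✓
(2,6)B 2/5 ✓
(2,7)B 2/3 ✓
(3,1)B 3/3 ✓
(3,2)B 6/6 ✓
(3,3)B 6/6 ✓
(3,4)B 4/5 ✓
(3,6)B 5/6 ✓
(4,2)B 5/5 ✓
(4,3)B 5/5 ✓
(4,5)B 5/5 ✓
(4,6)B 5/5 ✓
(4,7)B 3/3 ✓
(5,2)B 2/2 ✓
(5,5)B 3/3 ✓
(5,6)B 4/4 ✓
Every one meets the threshold.

0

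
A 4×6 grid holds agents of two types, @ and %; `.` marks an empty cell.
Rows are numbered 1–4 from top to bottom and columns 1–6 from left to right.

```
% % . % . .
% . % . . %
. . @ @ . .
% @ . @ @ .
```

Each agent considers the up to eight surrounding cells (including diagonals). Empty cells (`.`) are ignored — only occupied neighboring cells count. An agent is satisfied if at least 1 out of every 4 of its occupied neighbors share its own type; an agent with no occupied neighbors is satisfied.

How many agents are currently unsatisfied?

(1,1)% 2/2 ok
(1,2)% 3/3 ok
(1,4)% 1/1 ok
(2,1)% 2/2 ok
(2,3)% 2/4 ok
(2,6)% 0/0 ok
(3,3)@ 3/4 ok
(3,4)@ 3/4 ok
(4,1)% 0/1 unhappy
(4,2)@ 1/2 ok
(4,4)@ 3/3 ok
(4,5)@ 2/2 ok
Unsatisfied: (4,1) — 1 in total.

1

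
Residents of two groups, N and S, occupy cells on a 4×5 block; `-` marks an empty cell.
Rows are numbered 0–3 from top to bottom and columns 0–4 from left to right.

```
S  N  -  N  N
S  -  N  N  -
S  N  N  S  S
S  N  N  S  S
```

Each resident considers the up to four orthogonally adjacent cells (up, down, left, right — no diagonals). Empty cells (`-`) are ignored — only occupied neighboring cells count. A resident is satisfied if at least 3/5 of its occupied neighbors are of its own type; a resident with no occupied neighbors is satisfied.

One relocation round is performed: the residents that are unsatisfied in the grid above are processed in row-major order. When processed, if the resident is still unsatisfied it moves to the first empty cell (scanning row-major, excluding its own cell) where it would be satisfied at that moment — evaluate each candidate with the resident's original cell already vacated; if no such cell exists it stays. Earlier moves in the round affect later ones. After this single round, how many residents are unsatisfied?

2

Initially unsatisfied (in order): (0,0), (0,1), (2,3), (3,0).
  (0,0): no empty cell satisfies it; stays.
  (0,1) → (0,2).
  (2,3): no empty cell satisfies it; stays.
  (3,0): no empty cell satisfies it; stays.
Resulting grid:
S - N N N
S - N N -
S N N S S
S N N S S
Unsatisfied now: (2,3), (3,0).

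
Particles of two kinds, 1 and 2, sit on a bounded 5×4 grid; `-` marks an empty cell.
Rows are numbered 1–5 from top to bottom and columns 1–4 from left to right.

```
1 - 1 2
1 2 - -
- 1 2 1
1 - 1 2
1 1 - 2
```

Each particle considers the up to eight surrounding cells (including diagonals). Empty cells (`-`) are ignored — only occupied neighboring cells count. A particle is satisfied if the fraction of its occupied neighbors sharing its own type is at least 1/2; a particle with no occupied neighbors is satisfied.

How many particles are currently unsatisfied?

5

(1,1)1 1/2 ok
(1,3)1 0/2 unhappy
(1,4)2 0/1 unhappy
(2,1)1 2/3 ok
(2,2)2 1/5 unhappy
(3,2)1 3/5 ok
(3,3)2 2/5 unhappy
(3,4)1 1/3 unhappy
(4,1)1 3/3 ok
(4,3)1 3/6 ok
(4,4)2 2/4 ok
(5,1)1 2/2 ok
(5,2)1 3/3 ok
(5,4)2 1/2 ok
Unsatisfied: (1,3), (1,4), (2,2), (3,3), (3,4) — 5 in total.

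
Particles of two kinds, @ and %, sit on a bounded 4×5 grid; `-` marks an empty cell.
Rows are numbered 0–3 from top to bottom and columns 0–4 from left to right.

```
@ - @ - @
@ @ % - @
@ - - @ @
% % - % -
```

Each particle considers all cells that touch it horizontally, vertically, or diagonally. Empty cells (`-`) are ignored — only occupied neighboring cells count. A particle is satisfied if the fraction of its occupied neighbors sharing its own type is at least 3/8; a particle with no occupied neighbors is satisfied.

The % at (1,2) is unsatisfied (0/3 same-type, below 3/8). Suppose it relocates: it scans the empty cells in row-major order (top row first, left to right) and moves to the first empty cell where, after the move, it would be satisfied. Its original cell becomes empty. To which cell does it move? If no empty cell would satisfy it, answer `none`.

Vacating (1,2). Empty cells in order:
  (0,1): 0/4 same-type → still unsatisfied.
  (0,3): 0/3 same-type → still unsatisfied.
  (1,3): 0/5 same-type → still unsatisfied.
  (2,1): 2/5 same-type → satisfied — stop here.

(2,1)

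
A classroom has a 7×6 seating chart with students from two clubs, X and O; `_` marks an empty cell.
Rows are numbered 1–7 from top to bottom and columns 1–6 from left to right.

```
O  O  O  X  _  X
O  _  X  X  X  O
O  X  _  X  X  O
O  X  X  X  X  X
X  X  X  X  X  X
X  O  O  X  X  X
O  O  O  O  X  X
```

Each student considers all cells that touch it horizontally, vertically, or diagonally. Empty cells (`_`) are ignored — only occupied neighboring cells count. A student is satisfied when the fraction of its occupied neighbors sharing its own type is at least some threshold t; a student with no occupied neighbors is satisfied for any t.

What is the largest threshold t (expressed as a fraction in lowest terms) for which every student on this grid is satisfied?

(1,1)O 2/2
(1,2)O 3/4
(1,3)O 1/4
(1,4)X 3/4
(1,6)X 1/2
(2,1)O 3/4
(2,3)X 4/6
(2,4)X 5/6
(2,5)X 5/7
(2,6)O 1/4
(3,1)O 2/4
(3,2)X 3/6
(3,4)X 7/7
(3,5)X 6/8
(3,6)O 1/5
(4,1)O 1/5
(4,2)X 5/7
(4,3)X 7/7
(4,4)X 7/7
(4,5)X 7/8
(4,6)X 4/5
(5,1)X 3/5
(5,2)X 5/8
(5,3)X 6/8
(5,4)X 7/8
(5,5)X 8/8
(5,6)X 5/5
(6,1)X 2/5
(6,2)O 4/8
(6,3)O 4/8
(6,4)X 5/8
(6,5)X 7/8
(6,6)X 5/5
(7,1)O 2/3
(7,2)O 4/5
(7,3)O 4/5
(7,4)O 2/5
(7,5)X 4/5
(7,6)X 3/3
The smallest same-type fraction is 1/5 at (3,6), which reduces to 1/5. Any threshold above that leaves this student unsatisfied.

1/5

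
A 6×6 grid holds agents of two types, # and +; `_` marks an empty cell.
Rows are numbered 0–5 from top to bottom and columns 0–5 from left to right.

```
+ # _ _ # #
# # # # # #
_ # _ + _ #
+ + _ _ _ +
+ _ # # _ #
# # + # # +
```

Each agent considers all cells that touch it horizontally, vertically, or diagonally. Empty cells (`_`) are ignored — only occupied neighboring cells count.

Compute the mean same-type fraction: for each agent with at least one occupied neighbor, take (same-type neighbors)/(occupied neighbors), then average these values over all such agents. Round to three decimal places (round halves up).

0.569

Row 0: (0,0)+ 0/3 · (0,1)# 3/4 · (0,4)# 4/4 · (0,5)# 3/3
Row 1: (1,0)# 3/4 · (1,1)# 4/5 · (1,2)# 4/5 · (1,3)# 3/4 · (1,4)# 5/6 · (1,5)# 4/4
Row 2: (2,1)# 3/5 · (2,3)+ 0/3 · (2,5)# 2/3
Row 3: (3,0)+ 2/3 · (3,1)+ 2/4 · (3,5)+ 0/2
Row 4: (4,0)+ 2/4 · (4,2)# 3/5 · (4,3)# 3/4 · (4,5)# 1/3
Row 5: (5,0)# 1/2 · (5,1)# 2/4 · (5,2)+ 0/4 · (5,3)# 3/4 · (5,4)# 3/4 · (5,5)+ 0/2
Sum over 26 agents: 0/3 + 3/4 + 4/4 + 3/3 + 3/4 + 4/5 + 4/5 + 3/4 + 5/6 + 4/4 + 3/5 + 0/3 + 2/3 + 2/3 + 2/4 + 0/2 + 2/4 + 3/5 + 3/4 + 1/3 + 1/2 + 2/4 + 0/4 + 3/4 + 3/4 + 0/2 = 74/5; mean = 74/5 ÷ 26 = 37/65 = 0.569230… → 0.569.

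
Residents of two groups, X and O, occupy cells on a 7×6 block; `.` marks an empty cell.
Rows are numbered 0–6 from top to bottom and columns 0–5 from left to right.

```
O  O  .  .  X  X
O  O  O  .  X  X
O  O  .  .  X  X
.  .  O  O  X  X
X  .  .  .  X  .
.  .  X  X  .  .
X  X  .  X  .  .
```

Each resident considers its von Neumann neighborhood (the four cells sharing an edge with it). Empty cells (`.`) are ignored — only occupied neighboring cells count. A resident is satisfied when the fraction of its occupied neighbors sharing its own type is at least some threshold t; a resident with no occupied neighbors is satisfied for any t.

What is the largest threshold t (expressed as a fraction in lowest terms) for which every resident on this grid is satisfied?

1/2

Row 0: (0,0)O 2/2 · (0,1)O 2/2 · (0,4)X 2/2 · (0,5)X 2/2
Row 1: (1,0)O 3/3 · (1,1)O 4/4 · (1,2)O 1/1 · (1,4)X 3/3 · (1,5)X 3/3
Row 2: (2,0)O 2/2 · (2,1)O 2/2 · (2,4)X 3/3 · (2,5)X 3/3
Row 3: (3,2)O 1/1 · (3,3)O 1/2 · (3,4)X 3/4 · (3,5)X 2/2
Row 4: (4,0)X — no occupied neighbors · (4,4)X 1/1
Row 5: (5,2)X 1/1 · (5,3)X 2/2
Row 6: (6,0)X 1/1 · (6,1)X 1/1 · (6,3)X 1/1
The smallest same-type fraction is 1/2 at (3,3), which reduces to 1/2. Any threshold above that leaves this resident unsatisfied.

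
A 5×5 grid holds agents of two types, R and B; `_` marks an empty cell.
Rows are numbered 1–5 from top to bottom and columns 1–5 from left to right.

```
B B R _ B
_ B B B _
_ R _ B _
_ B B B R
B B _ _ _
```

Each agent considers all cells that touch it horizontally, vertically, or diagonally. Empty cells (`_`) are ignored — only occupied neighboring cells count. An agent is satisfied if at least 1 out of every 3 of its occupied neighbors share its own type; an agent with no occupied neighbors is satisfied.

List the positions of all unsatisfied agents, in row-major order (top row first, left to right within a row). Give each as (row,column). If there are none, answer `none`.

(1,3), (3,2), (4,5)

Row 1: (1,1)B 2/2 satisfied · (1,2)B 3/4 satisfied · (1,3)R 0/4 not · (1,5)B 1/1 satisfied
Row 2: (2,2)B 3/5 satisfied · (2,3)B 4/6 satisfied · (2,4)B 3/4 satisfied
Row 3: (3,2)R 0/4 not · (3,4)B 4/5 satisfied
Row 4: (4,2)B 3/4 satisfied · (4,3)B 4/5 satisfied · (4,4)B 2/3 satisfied · (4,5)R 0/2 not
Row 5: (5,1)B 2/2 satisfied · (5,2)B 3/3 satisfied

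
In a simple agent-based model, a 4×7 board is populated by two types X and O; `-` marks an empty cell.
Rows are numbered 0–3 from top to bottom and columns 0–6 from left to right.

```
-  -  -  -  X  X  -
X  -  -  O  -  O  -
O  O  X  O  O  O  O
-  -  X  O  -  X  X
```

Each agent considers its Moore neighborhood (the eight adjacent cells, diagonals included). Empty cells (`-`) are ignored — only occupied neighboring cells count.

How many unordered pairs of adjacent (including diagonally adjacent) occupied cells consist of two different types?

17

Scan each occupied cell's neighbors to the right and below (and the two forward diagonals) so each pair is counted once.
From row 0: 3 unlike of 4 pairs (running 3/4).
From row 1: 3 unlike of 8 pairs (running 6/12).
From row 2: 10 unlike of 17 pairs (running 16/29).
From row 3: 1 unlike of 2 pairs (running 17/31).
Total adjacent occupied pairs: 31; unlike-type pairs: 17.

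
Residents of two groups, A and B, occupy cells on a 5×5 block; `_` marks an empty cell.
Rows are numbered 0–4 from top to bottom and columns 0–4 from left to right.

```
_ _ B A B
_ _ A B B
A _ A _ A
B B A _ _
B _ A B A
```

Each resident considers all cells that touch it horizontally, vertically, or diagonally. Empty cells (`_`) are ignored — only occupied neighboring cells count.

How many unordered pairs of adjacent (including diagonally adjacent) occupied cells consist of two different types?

Scan each occupied cell's neighbors to the right and below (and the two forward diagonals) so each pair is counted once.
From row 0: 5 unlike of 9 pairs (running 5/9).
From row 1: 4 unlike of 6 pairs (running 9/15).
From row 2: 3 unlike of 4 pairs (running 12/19).
From row 3: 3 unlike of 7 pairs (running 15/26).
From row 4: 2 unlike of 2 pairs (running 17/28).
Total adjacent occupied pairs: 28; unlike-type pairs: 17.

17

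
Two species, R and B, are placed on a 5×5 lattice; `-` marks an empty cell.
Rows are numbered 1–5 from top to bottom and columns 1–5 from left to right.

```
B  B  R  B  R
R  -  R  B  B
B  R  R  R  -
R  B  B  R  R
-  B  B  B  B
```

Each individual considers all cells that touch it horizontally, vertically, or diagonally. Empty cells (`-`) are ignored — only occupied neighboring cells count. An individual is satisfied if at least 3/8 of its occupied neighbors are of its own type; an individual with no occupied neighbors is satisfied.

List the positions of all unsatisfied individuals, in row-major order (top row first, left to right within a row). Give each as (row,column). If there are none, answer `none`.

(1,2), (1,3), (1,5), (2,1), (2,4), (3,1), (4,1), (5,5)

(1,1)B 1/2 ok
(1,2)B 1/4 unhappy
(1,3)R 1/4 unhappy
(1,4)B 2/5 ok
(1,5)R 0/3 unhappy
(2,1)R 1/4 unhappy
(2,3)R 4/7 ok
(2,4)B 2/7 unhappy
(2,5)B 2/4 ok
(3,1)B 1/4 unhappy
(3,2)R 4/7 ok
(3,3)R 4/7 ok
(3,4)R 4/7 ok
(4,1)R 1/4 unhappy
(4,2)B 4/7 ok
(4,3)B 4/8 ok
(4,4)R 3/7 ok
(4,5)R 2/4 ok
(5,2)B 3/4 ok
(5,3)B 4/5 ok
(5,4)B 3/5 ok
(5,5)B 1/3 unhappy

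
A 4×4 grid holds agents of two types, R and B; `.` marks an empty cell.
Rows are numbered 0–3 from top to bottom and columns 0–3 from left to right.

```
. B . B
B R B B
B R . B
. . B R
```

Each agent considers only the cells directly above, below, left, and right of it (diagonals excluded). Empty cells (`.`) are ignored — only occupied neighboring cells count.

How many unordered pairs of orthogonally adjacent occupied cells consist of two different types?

6

Scan each occupied cell's neighbors to the right and below so each pair is counted once.
From row 0: 1 unlike of 2 pairs (running 1/2).
From row 1: 2 unlike of 6 pairs (running 3/8).
From row 2: 2 unlike of 2 pairs (running 5/10).
From row 3: 1 unlike of 1 pairs (running 6/11).
Total adjacent occupied pairs: 11; unlike-type pairs: 6.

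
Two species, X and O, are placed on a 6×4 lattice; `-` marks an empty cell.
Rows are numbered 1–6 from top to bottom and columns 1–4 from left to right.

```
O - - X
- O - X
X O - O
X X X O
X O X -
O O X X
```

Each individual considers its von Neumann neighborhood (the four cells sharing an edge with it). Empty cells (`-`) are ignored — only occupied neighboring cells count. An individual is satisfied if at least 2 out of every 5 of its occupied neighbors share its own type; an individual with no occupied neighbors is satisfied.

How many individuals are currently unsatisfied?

(1,1)O 0/0 satisfied
(1,4)X 1/1 satisfied
(2,2)O 1/1 satisfied
(2,4)X 1/2 satisfied
(3,1)X 1/2 satisfied
(3,2)O 1/3 not
(3,4)O 1/2 satisfied
(4,1)X 3/3 satisfied
(4,2)X 2/4 satisfied
(4,3)X 2/3 satisfied
(4,4)O 1/2 satisfied
(5,1)X 1/3 not
(5,2)O 1/4 not
(5,3)X 2/3 satisfied
(6,1)O 1/2 satisfied
(6,2)O 2/3 satisfied
(6,3)X 2/3 satisfied
(6,4)X 1/1 satisfied
Unsatisfied: (3,2), (5,1), (5,2) — 3 in total.

3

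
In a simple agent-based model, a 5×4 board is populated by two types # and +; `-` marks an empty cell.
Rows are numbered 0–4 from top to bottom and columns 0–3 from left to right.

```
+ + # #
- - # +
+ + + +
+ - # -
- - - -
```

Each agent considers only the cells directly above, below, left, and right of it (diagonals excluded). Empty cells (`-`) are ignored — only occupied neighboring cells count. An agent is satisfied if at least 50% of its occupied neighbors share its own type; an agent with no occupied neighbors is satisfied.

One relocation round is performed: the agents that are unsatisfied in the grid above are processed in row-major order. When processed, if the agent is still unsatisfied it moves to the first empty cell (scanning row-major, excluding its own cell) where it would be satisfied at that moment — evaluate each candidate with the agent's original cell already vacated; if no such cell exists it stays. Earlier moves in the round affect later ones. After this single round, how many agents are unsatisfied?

0

Initially unsatisfied (in order): (1,2), (1,3), (3,2).
  (1,2) → (3,3).
  (1,3): now satisfied by earlier moves; stays.
  (3,2): now satisfied by earlier moves; stays.
Resulting grid:
+ + # #
- - - +
+ + + +
+ - # #
- - - -
All satisfied now.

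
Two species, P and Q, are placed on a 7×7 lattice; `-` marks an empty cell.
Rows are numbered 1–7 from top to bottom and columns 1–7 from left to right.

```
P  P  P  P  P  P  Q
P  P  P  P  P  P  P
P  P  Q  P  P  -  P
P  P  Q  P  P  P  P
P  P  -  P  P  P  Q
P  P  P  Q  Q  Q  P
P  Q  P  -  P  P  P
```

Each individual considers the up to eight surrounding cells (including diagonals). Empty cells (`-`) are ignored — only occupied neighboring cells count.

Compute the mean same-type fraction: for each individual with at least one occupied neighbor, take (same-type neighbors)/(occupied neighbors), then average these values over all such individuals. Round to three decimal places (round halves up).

0.696

(1,1)P 3/3
(1,2)P 5/5
(1,3)P 5/5
(1,4)P 5/5
(1,5)P 5/5
(1,6)P 4/5
(1,7)Q 0/3
(2,1)P 5/5
(2,2)P 7/8
(2,3)P 7/8
(2,4)P 7/8
(2,5)P 7/7
(2,6)P 6/7
(2,7)P 3/4
(3,1)P 5/5
(3,2)P 6/8
(3,3)Q 1/8
(3,4)P 6/8
(3,5)P 7/7
(3,7)P 4/4
(4,1)P 5/5
(4,2)P 5/7
(4,3)Q 1/7
(4,4)P 5/7
(4,5)P 7/7
(4,6)P 6/7
(4,7)P 3/4
(5,1)P 5/5
(5,2)P 6/7
(5,4)P 4/7
(5,5)P 5/8
(5,6)P 5/8
(5,7)Q 1/5
(6,1)P 4/5
(6,2)P 6/7
(6,3)P 4/6
(6,4)Q 1/6
(6,5)Q 2/7
(6,6)Q 2/8
(6,7)P 3/5
(7,1)P 2/3
(7,2)Q 0/5
(7,3)P 2/4
(7,5)P 1/4
(7,6)P 3/5
(7,7)P 2/3
Sum over 46 individuals: 3/3 + 5/5 + 5/5 + 5/5 + 5/5 + 4/5 + 0/3 + 5/5 + 7/8 + 7/8 + 7/8 + 7/7 + 6/7 + 3/4 + 5/5 + 6/8 + 1/8 + 6/8 + 7/7 + 4/4 + 5/5 + 5/7 + 1/7 + 5/7 + 7/7 + 6/7 + 3/4 + 5/5 + 6/7 + 4/7 + 5/8 + 5/8 + 1/5 + 4/5 + 6/7 + 4/6 + 1/6 + 2/7 + 2/8 + 3/5 + 2/3 + 0/5 + 2/4 + 1/4 + 3/5 + 2/3 = 1345/42; mean = 1345/42 ÷ 46 = 1345/1932 = 0.696169… → 0.696.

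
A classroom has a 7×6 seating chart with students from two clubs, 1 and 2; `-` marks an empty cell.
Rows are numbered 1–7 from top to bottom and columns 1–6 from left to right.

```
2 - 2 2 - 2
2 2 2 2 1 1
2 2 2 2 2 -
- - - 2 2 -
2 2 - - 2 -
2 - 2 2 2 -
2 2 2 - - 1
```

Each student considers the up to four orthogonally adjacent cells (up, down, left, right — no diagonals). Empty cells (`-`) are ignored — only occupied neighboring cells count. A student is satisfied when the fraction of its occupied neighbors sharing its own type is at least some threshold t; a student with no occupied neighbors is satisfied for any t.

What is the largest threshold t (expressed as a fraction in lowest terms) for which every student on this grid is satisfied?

0/1

Row 1: (1,1)2 1/1 · (1,3)2 2/2 · (1,4)2 2/2 · (1,6)2 0/1
Row 2: (2,1)2 3/3 · (2,2)2 3/3 · (2,3)2 4/4 · (2,4)2 3/4 · (2,5)1 1/3 · (2,6)1 1/2
Row 3: (3,1)2 2/2 · (3,2)2 3/3 · (3,3)2 3/3 · (3,4)2 4/4 · (3,5)2 2/3
Row 4: (4,4)2 2/2 · (4,5)2 3/3
Row 5: (5,1)2 2/2 · (5,2)2 1/1 · (5,5)2 2/2
Row 6: (6,1)2 2/2 · (6,3)2 2/2 · (6,4)2 2/2 · (6,5)2 2/2
Row 7: (7,1)2 2/2 · (7,2)2 2/2 · (7,3)2 2/2 · (7,6)1 — no occupied neighbors
The smallest same-type fraction is 0/1 at (1,6), which reduces to 0/1. Any threshold above that leaves this student unsatisfied.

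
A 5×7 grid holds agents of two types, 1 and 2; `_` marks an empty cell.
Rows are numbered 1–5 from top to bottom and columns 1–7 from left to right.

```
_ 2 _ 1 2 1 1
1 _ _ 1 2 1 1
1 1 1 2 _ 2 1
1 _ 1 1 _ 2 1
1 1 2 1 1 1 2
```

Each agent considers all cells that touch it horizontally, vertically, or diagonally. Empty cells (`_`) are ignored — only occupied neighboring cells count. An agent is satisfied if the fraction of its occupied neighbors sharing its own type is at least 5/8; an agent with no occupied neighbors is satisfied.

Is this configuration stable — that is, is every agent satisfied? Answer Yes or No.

No

Row 1: (1,2)2 0/1 ✗ · (1,4)1 1/3 ✗ · (1,5)2 1/5 ✗ · (1,6)1 3/5 ✗ · (1,7)1 3/3 ✓
Row 2: (2,1)1 2/3 ✓ · (2,4)1 2/5 ✗ · (2,5)2 3/7 ✗ · (2,6)1 4/7 ✗ · (2,7)1 4/5 ✓
Row 3: (3,1)1 3/3 ✓ · (3,2)1 5/5 ✓ · (3,3)1 4/5 ✓ · (3,4)2 1/5 ✗ · (3,6)2 2/6 ✗ · (3,7)1 3/5 ✗
Row 4: (4,1)1 4/4 ✓ · (4,3)1 5/7 ✓ · (4,4)1 4/6 ✓ · (4,6)2 2/6 ✗ · (4,7)1 2/5 ✗
Row 5: (5,1)1 2/2 ✓ · (5,2)1 3/4 ✓ · (5,3)2 0/4 ✗ · (5,4)1 3/4 ✓ · (5,5)1 3/4 ✓ · (5,6)1 2/4 ✗ · (5,7)2 1/3 ✗
For instance (1,2) has only 0/1 same-type neighbors, below 5/8.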